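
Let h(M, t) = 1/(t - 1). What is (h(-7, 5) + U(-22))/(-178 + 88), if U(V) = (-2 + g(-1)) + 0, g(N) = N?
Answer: 11/360 ≈ 0.030556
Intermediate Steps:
h(M, t) = 1/(-1 + t)
U(V) = -3 (U(V) = (-2 - 1) + 0 = -3 + 0 = -3)
(h(-7, 5) + U(-22))/(-178 + 88) = (1/(-1 + 5) - 3)/(-178 + 88) = (1/4 - 3)/(-90) = (¼ - 3)*(-1/90) = -11/4*(-1/90) = 11/360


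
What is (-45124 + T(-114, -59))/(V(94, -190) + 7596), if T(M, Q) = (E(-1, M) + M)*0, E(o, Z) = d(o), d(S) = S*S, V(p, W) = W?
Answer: -22562/3703 ≈ -6.0929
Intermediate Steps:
d(S) = S²
E(o, Z) = o²
T(M, Q) = 0 (T(M, Q) = ((-1)² + M)*0 = (1 + M)*0 = 0)
(-45124 + T(-114, -59))/(V(94, -190) + 7596) = (-45124 + 0)/(-190 + 7596) = -45124/7406 = -45124*1/7406 = -22562/3703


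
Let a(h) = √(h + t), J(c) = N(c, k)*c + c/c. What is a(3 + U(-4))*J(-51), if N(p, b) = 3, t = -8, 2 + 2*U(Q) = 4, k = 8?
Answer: -304*I ≈ -304.0*I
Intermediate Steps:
U(Q) = 1 (U(Q) = -1 + (½)*4 = -1 + 2 = 1)
J(c) = 1 + 3*c (J(c) = 3*c + c/c = 3*c + 1 = 1 + 3*c)
a(h) = √(-8 + h) (a(h) = √(h - 8) = √(-8 + h))
a(3 + U(-4))*J(-51) = √(-8 + (3 + 1))*(1 + 3*(-51)) = √(-8 + 4)*(1 - 153) = √(-4)*(-152) = (2*I)*(-152) = -304*I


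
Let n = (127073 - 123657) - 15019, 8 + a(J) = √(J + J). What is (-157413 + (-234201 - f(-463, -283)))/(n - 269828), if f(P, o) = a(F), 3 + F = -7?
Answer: 391606/281431 + 2*I*√5/281431 ≈ 1.3915 + 1.5891e-5*I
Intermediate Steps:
F = -10 (F = -3 - 7 = -10)
a(J) = -8 + √2*√J (a(J) = -8 + √(J + J) = -8 + √(2*J) = -8 + √2*√J)
n = -11603 (n = 3416 - 15019 = -11603)
f(P, o) = -8 + 2*I*√5 (f(P, o) = -8 + √2*√(-10) = -8 + √2*(I*√10) = -8 + 2*I*√5)
(-157413 + (-234201 - f(-463, -283)))/(n - 269828) = (-157413 + (-234201 - (-8 + 2*I*√5)))/(-11603 - 269828) = (-157413 + (-234201 + (8 - 2*I*√5)))/(-281431) = (-157413 + (-234193 - 2*I*√5))*(-1/281431) = (-391606 - 2*I*√5)*(-1/281431) = 391606/281431 + 2*I*√5/281431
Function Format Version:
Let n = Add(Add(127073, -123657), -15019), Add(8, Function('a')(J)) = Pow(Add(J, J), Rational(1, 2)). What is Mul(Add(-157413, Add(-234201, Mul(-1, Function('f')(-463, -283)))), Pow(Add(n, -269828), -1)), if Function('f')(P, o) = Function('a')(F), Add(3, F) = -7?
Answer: Add(Rational(391606, 281431), Mul(Rational(2, 281431), I, Pow(5, Rational(1, 2)))) ≈ Add(1.3915, Mul(1.5891e-5, I))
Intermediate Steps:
F = -10 (F = Add(-3, -7) = -10)
Function('a')(J) = Add(-8, Mul(Pow(2, Rational(1, 2)), Pow(J, Rational(1, 2)))) (Function('a')(J) = Add(-8, Pow(Add(J, J), Rational(1, 2))) = Add(-8, Pow(Mul(2, J), Rational(1, 2))) = Add(-8, Mul(Pow(2, Rational(1, 2)), Pow(J, Rational(1, 2)))))
n = -11603 (n = Add(3416, -15019) = -11603)
Function('f')(P, o) = Add(-8, Mul(2, I, Pow(5, Rational(1, 2)))) (Function('f')(P, o) = Add(-8, Mul(Pow(2, Rational(1, 2)), Pow(-10, Rational(1, 2)))) = Add(-8, Mul(Pow(2, Rational(1, 2)), Mul(I, Pow(10, Rational(1, 2))))) = Add(-8, Mul(2, I, Pow(5, Rational(1, 2)))))
Mul(Add(-157413, Add(-234201, Mul(-1, Function('f')(-463, -283)))), Pow(Add(n, -269828), -1)) = Mul(Add(-157413, Add(-234201, Mul(-1, Add(-8, Mul(2, I, Pow(5, Rational(1, 2))))))), Pow(Add(-11603, -269828), -1)) = Mul(Add(-157413, Add(-234201, Add(8, Mul(-2, I, Pow(5, Rational(1, 2)))))), Pow(-281431, -1)) = Mul(Add(-157413, Add(-234193, Mul(-2, I, Pow(5, Rational(1, 2))))), Rational(-1, 281431)) = Mul(Add(-391606, Mul(-2, I, Pow(5, Rational(1, 2)))), Rational(-1, 281431)) = Add(Rational(391606, 281431), Mul(Rational(2, 281431), I, Pow(5, Rational(1, 2))))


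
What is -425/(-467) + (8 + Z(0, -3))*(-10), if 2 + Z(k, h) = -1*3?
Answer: -13585/467 ≈ -29.090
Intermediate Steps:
Z(k, h) = -5 (Z(k, h) = -2 - 1*3 = -2 - 3 = -5)
-425/(-467) + (8 + Z(0, -3))*(-10) = -425/(-467) + (8 - 5)*(-10) = -425*(-1/467) + 3*(-10) = 425/467 - 30 = -13585/467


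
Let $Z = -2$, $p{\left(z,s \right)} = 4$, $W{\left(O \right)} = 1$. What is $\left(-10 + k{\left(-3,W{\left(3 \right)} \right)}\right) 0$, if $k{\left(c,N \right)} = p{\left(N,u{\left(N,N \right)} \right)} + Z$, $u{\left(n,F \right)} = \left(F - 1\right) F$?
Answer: $0$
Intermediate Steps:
$u{\left(n,F \right)} = F \left(-1 + F\right)$ ($u{\left(n,F \right)} = \left(-1 + F\right) F = F \left(-1 + F\right)$)
$k{\left(c,N \right)} = 2$ ($k{\left(c,N \right)} = 4 - 2 = 2$)
$\left(-10 + k{\left(-3,W{\left(3 \right)} \right)}\right) 0 = \left(-10 + 2\right) 0 = \left(-8\right) 0 = 0$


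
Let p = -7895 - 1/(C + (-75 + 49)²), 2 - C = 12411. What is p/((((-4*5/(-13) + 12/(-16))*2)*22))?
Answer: -109474222/481053 ≈ -227.57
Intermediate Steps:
C = -12409 (C = 2 - 1*12411 = 2 - 12411 = -12409)
p = -92632034/11733 (p = -7895 - 1/(-12409 + (-75 + 49)²) = -7895 - 1/(-12409 + (-26)²) = -7895 - 1/(-12409 + 676) = -7895 - 1/(-11733) = -7895 - 1*(-1/11733) = -7895 + 1/11733 = -92632034/11733 ≈ -7895.0)
p/((((-4*5/(-13) + 12/(-16))*2)*22)) = -92632034*1/(44*(-4*5/(-13) + 12/(-16)))/11733 = -92632034*1/(44*(-20*(-1/13) + 12*(-1/16)))/11733 = -92632034*1/(44*(20/13 - ¾))/11733 = -92632034/(11733*(((41/52)*2)*22)) = -92632034/(11733*((41/26)*22)) = -92632034/(11733*451/13) = -92632034/11733*13/451 = -109474222/481053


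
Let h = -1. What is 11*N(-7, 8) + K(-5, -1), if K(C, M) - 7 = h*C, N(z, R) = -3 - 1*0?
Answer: -21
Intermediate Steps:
N(z, R) = -3 (N(z, R) = -3 + 0 = -3)
K(C, M) = 7 - C
11*N(-7, 8) + K(-5, -1) = 11*(-3) + (7 - 1*(-5)) = -33 + (7 + 5) = -33 + 12 = -21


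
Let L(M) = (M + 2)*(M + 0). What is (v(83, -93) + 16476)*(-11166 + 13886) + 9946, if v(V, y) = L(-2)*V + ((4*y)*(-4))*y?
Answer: -331579814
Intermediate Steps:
L(M) = M*(2 + M) (L(M) = (2 + M)*M = M*(2 + M))
v(V, y) = -16*y**2 (v(V, y) = (-2*(2 - 2))*V + ((4*y)*(-4))*y = (-2*0)*V + (-16*y)*y = 0*V - 16*y**2 = 0 - 16*y**2 = -16*y**2)
(v(83, -93) + 16476)*(-11166 + 13886) + 9946 = (-16*(-93)**2 + 16476)*(-11166 + 13886) + 9946 = (-16*8649 + 16476)*2720 + 9946 = (-138384 + 16476)*2720 + 9946 = -121908*2720 + 9946 = -331589760 + 9946 = -331579814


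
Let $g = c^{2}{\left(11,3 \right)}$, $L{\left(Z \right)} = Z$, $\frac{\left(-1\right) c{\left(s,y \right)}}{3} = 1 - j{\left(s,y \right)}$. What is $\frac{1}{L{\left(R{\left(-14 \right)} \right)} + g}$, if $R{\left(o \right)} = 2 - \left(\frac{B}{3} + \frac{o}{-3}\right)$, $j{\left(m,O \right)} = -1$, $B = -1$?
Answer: $\frac{3}{101} \approx 0.029703$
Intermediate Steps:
$R{\left(o \right)} = \frac{7}{3} + \frac{o}{3}$ ($R{\left(o \right)} = 2 - \left(- \frac{1}{3} + \frac{o}{-3}\right) = 2 - \left(\left(-1\right) \frac{1}{3} + o \left(- \frac{1}{3}\right)\right) = 2 - \left(- \frac{1}{3} - \frac{o}{3}\right) = 2 + \left(\frac{1}{3} + \frac{o}{3}\right) = \frac{7}{3} + \frac{o}{3}$)
$c{\left(s,y \right)} = -6$ ($c{\left(s,y \right)} = - 3 \left(1 - -1\right) = - 3 \left(1 + 1\right) = \left(-3\right) 2 = -6$)
$g = 36$ ($g = \left(-6\right)^{2} = 36$)
$\frac{1}{L{\left(R{\left(-14 \right)} \right)} + g} = \frac{1}{\left(\frac{7}{3} + \frac{1}{3} \left(-14\right)\right) + 36} = \frac{1}{\left(\frac{7}{3} - \frac{14}{3}\right) + 36} = \frac{1}{- \frac{7}{3} + 36} = \frac{1}{\frac{101}{3}} = \frac{3}{101}$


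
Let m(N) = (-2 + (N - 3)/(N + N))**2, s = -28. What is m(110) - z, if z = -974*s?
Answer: -1319853911/48400 ≈ -27270.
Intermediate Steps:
m(N) = (-2 + (-3 + N)/(2*N))**2 (m(N) = (-2 + (-3 + N)/((2*N)))**2 = (-2 + (-3 + N)*(1/(2*N)))**2 = (-2 + (-3 + N)/(2*N))**2)
z = 27272 (z = -974*(-28) = 27272)
m(110) - z = (9/4)*(1 + 110)**2/110**2 - 1*27272 = (9/4)*(1/12100)*111**2 - 27272 = (9/4)*(1/12100)*12321 - 27272 = 110889/48400 - 27272 = -1319853911/48400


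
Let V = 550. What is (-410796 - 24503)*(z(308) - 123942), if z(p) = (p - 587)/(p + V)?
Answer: 15430263478995/286 ≈ 5.3952e+10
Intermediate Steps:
z(p) = (-587 + p)/(550 + p) (z(p) = (p - 587)/(p + 550) = (-587 + p)/(550 + p))
(-410796 - 24503)*(z(308) - 123942) = (-410796 - 24503)*((-587 + 308)/(550 + 308) - 123942) = -435299*(-279/858 - 123942) = -435299*((1/858)*(-279) - 123942) = -435299*(-93/286 - 123942) = -435299*(-35447505/286) = 15430263478995/286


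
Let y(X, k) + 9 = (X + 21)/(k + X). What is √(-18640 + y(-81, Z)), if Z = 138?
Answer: I*√6732669/19 ≈ 136.57*I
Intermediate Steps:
y(X, k) = -9 + (21 + X)/(X + k) (y(X, k) = -9 + (X + 21)/(k + X) = -9 + (21 + X)/(X + k))
√(-18640 + y(-81, Z)) = √(-18640 + (21 - 9*138 - 8*(-81))/(-81 + 138)) = √(-18640 + (21 - 1242 + 648)/57) = √(-18640 + (1/57)*(-573)) = √(-18640 - 191/19) = √(-354351/19) = I*√6732669/19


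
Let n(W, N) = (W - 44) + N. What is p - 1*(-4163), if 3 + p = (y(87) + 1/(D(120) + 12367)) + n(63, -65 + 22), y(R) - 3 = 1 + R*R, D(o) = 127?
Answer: 146292247/12494 ≈ 11709.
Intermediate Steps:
n(W, N) = -44 + N + W (n(W, N) = (-44 + W) + N = -44 + N + W)
y(R) = 4 + R² (y(R) = 3 + (1 + R*R) = 3 + (1 + R²) = 4 + R²)
p = 94279725/12494 (p = -3 + (((4 + 87²) + 1/(127 + 12367)) + (-44 + (-65 + 22) + 63)) = -3 + (((4 + 7569) + 1/12494) + (-44 - 43 + 63)) = -3 + ((7573 + 1/12494) - 24) = -3 + (94617063/12494 - 24) = -3 + 94317207/12494 = 94279725/12494 ≈ 7546.0)
p - 1*(-4163) = 94279725/12494 - 1*(-4163) = 94279725/12494 + 4163 = 146292247/12494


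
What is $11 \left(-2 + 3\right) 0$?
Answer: $0$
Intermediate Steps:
$11 \left(-2 + 3\right) 0 = 11 \cdot 1 \cdot 0 = 11 \cdot 0 = 0$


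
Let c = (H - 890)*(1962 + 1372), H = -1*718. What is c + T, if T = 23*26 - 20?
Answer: -5360494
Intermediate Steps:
H = -718
T = 578 (T = 598 - 20 = 578)
c = -5361072 (c = (-718 - 890)*(1962 + 1372) = -1608*3334 = -5361072)
c + T = -5361072 + 578 = -5360494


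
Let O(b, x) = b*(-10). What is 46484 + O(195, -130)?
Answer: 44534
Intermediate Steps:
O(b, x) = -10*b
46484 + O(195, -130) = 46484 - 10*195 = 46484 - 1950 = 44534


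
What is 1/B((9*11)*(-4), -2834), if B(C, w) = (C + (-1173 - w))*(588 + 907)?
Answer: 1/1891175 ≈ 5.2877e-7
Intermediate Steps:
B(C, w) = -1753635 - 1495*w + 1495*C (B(C, w) = (-1173 + C - w)*1495 = -1753635 - 1495*w + 1495*C)
1/B((9*11)*(-4), -2834) = 1/(-1753635 - 1495*(-2834) + 1495*((9*11)*(-4))) = 1/(-1753635 + 4236830 + 1495*(99*(-4))) = 1/(-1753635 + 4236830 + 1495*(-396)) = 1/(-1753635 + 4236830 - 592020) = 1/1891175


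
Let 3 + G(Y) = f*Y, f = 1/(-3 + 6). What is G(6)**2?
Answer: 1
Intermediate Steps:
f = 1/3 ≈ 0.33333
G(Y) = -3 + Y/3
G(6)**2 = (-3 + (1/3)*6)**2 = (-3 + 2)**2 = (-1)**2 = 1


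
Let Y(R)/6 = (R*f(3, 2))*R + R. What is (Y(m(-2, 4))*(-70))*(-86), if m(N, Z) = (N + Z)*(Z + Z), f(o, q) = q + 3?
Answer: 46811520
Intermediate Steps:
f(o, q) = 3 + q
m(N, Z) = 2*Z*(N + Z) (m(N, Z) = (N + Z)*(2*Z) = 2*Z*(N + Z))
Y(R) = 6*R + 30*R² (Y(R) = 6*((R*(3 + 2))*R + R) = 6*((R*5)*R + R) = 6*((5*R)*R + R) = 6*(5*R² + R) = 6*(R + 5*R²) = 6*R + 30*R²)
(Y(m(-2, 4))*(-70))*(-86) = ((6*(2*4*(-2 + 4))*(1 + 5*(2*4*(-2 + 4))))*(-70))*(-86) = ((6*(2*4*2)*(1 + 5*(2*4*2)))*(-70))*(-86) = ((6*16*(1 + 5*16))*(-70))*(-86) = ((6*16*(1 + 80))*(-70))*(-86) = ((6*16*81)*(-70))*(-86) = (7776*(-70))*(-86) = -544320*(-86) = 46811520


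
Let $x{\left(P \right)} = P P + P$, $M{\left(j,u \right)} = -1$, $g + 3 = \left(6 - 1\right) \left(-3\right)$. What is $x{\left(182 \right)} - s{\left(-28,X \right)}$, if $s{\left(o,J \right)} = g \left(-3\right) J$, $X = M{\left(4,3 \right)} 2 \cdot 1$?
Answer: $33414$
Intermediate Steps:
$g = -18$ ($g = -3 + \left(6 - 1\right) \left(-3\right) = -3 + 5 \left(-3\right) = -3 - 15 = -18$)
$x{\left(P \right)} = P + P^{2}$ ($x{\left(P \right)} = P^{2} + P = P + P^{2}$)
$X = -2$ ($X = \left(-1\right) 2 \cdot 1 = \left(-2\right) 1 = -2$)
$s{\left(o,J \right)} = 54 J$ ($s{\left(o,J \right)} = \left(-18\right) \left(-3\right) J = 54 J$)
$x{\left(182 \right)} - s{\left(-28,X \right)} = 182 \left(1 + 182\right) - 54 \left(-2\right) = 182 \cdot 183 - -108 = 33306 + 108 = 33414$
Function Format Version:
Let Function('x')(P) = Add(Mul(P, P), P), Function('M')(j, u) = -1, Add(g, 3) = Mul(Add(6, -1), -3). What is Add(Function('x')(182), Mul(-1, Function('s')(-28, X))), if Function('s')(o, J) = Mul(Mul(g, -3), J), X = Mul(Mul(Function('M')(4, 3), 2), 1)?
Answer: 33414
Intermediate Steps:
g = -18 (g = Add(-3, Mul(Add(6, -1), -3)) = Add(-3, Mul(5, -3)) = Add(-3, -15) = -18)
Function('x')(P) = Add(P, Pow(P, 2)) (Function('x')(P) = Add(Pow(P, 2), P) = Add(P, Pow(P, 2)))
X = -2 (X = Mul(Mul(-1, 2), 1) = Mul(-2, 1) = -2)
Function('s')(o, J) = Mul(54, J) (Function('s')(o, J) = Mul(Mul(-18, -3), J) = Mul(54, J))
Add(Function('x')(182), Mul(-1, Function('s')(-28, X))) = Add(Mul(182, Add(1, 182)), Mul(-1, Mul(54, -2))) = Add(Mul(182, 183), Mul(-1, -108)) = Add(33306, 108) = 33414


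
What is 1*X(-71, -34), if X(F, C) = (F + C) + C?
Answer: -139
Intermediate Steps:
X(F, C) = F + 2*C (X(F, C) = (C + F) + C = F + 2*C)
1*X(-71, -34) = 1*(-71 + 2*(-34)) = 1*(-71 - 68) = 1*(-139) = -139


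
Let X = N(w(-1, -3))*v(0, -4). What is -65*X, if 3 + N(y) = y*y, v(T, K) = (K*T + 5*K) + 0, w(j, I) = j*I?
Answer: 7800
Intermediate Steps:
w(j, I) = I*j
v(T, K) = 5*K + K*T (v(T, K) = (5*K + K*T) + 0 = 5*K + K*T)
N(y) = -3 + y² (N(y) = -3 + y*y = -3 + y²)
X = -120 (X = (-3 + (-3*(-1))²)*(-4*(5 + 0)) = (-3 + 3²)*(-4*5) = (-3 + 9)*(-20) = 6*(-20) = -120)
-65*X = -65*(-120) = 7800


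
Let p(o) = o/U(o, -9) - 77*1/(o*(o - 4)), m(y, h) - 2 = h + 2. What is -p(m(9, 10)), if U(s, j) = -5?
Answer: 67/20 ≈ 3.3500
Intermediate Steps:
m(y, h) = 4 + h (m(y, h) = 2 + (h + 2) = 2 + (2 + h) = 4 + h)
p(o) = -o/5 - 77/(o*(-4 + o)) (p(o) = o/(-5) - 77*1/(o*(o - 4)) = o*(-⅕) - 77*1/(o*(-4 + o)) = -o/5 - 77*1/(o*(-4 + o)) = -o/5 - 77/(o*(-4 + o)))
-p(m(9, 10)) = -(-385 - (4 + 10)³ + 4*(4 + 10)²)/(5*(4 + 10)*(-4 + (4 + 10))) = -(-385 - 1*14³ + 4*14²)/(5*14*(-4 + 14)) = -(-385 - 1*2744 + 4*196)/(5*14*10) = -(-385 - 2744 + 784)/(5*14*10) = -(-2345)/(5*14*10) = -1*(-67/20) = 67/20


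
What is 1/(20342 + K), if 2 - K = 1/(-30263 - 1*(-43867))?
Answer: 13604/276759775 ≈ 4.9155e-5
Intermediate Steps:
K = 27207/13604 (K = 2 - 1/(-30263 - 1*(-43867)) = 2 - 1/(-30263 + 43867) = 2 - 1/13604 = 27207/13604 ≈ 1.9999)
1/(20342 + K) = 1/(20342 + 27207/13604) = 1/(276759775/13604) = 13604/276759775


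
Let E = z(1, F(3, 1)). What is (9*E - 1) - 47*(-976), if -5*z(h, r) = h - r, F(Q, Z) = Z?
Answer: 45871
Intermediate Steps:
z(h, r) = -h/5 + r/5 (z(h, r) = -(h - r)/5 = -h/5 + r/5)
E = 0 (E = -1/5*1 + (1/5)*1 = -1/5 + 1/5 = 0)
(9*E - 1) - 47*(-976) = (9*0 - 1) - 47*(-976) = (0 - 1) + 45872 = -1 + 45872 = 45871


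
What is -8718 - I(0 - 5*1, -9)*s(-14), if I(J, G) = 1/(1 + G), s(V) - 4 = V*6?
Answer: -8728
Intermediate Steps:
s(V) = 4 + 6*V (s(V) = 4 + V*6 = 4 + 6*V)
-8718 - I(0 - 5*1, -9)*s(-14) = -8718 - (4 + 6*(-14))/(1 - 9) = -8718 - (4 - 84)/(-8) = -8718 - (-1)*(-80)/8 = -8718 - 1*10 = -8718 - 10 = -8728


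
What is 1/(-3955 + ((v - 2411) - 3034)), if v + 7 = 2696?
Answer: -1/6711 ≈ -0.00014901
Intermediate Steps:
v = 2689 (v = -7 + 2696 = 2689)
1/(-3955 + ((v - 2411) - 3034)) = 1/(-3955 + ((2689 - 2411) - 3034)) = 1/(-3955 + (278 - 3034)) = 1/(-3955 - 2756) = 1/(-6711) = -1/6711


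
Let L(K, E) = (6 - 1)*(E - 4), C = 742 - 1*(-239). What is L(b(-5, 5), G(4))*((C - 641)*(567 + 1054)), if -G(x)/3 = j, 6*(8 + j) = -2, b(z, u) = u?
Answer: 57869700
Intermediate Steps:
j = -25/3 (j = -8 + (⅙)*(-2) = -8 - ⅓ = -25/3 ≈ -8.3333)
G(x) = 25 (G(x) = -3*(-25/3) = 25)
C = 981 (C = 742 + 239 = 981)
L(K, E) = -20 + 5*E (L(K, E) = 5*(-4 + E) = -20 + 5*E)
L(b(-5, 5), G(4))*((C - 641)*(567 + 1054)) = (-20 + 5*25)*((981 - 641)*(567 + 1054)) = (-20 + 125)*(340*1621) = 105*551140 = 57869700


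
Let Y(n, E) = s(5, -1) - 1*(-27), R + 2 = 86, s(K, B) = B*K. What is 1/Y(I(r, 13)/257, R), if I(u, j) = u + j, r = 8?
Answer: 1/22 ≈ 0.045455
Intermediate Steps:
I(u, j) = j + u
R = 84 (R = -2 + 86 = 84)
Y(n, E) = 22 (Y(n, E) = -1*5 - 1*(-27) = -5 + 27 = 22)
1/Y(I(r, 13)/257, R) = 1/22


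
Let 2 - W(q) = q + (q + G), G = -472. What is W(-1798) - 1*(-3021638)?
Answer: 3025708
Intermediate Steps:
W(q) = 474 - 2*q (W(q) = 2 - (q + (q - 472)) = 2 - (q + (-472 + q)) = 2 - (-472 + 2*q) = 2 + (472 - 2*q) = 474 - 2*q)
W(-1798) - 1*(-3021638) = (474 - 2*(-1798)) - 1*(-3021638) = (474 + 3596) + 3021638 = 4070 + 3021638 = 3025708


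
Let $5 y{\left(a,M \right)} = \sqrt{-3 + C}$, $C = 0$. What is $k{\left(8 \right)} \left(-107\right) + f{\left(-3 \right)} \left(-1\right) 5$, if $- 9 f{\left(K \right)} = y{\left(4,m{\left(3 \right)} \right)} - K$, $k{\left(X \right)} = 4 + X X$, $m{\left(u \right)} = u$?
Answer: $- \frac{21823}{3} + \frac{i \sqrt{3}}{9} \approx -7274.3 + 0.19245 i$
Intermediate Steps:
$k{\left(X \right)} = 4 + X^{2}$
$y{\left(a,M \right)} = \frac{i \sqrt{3}}{5}$ ($y{\left(a,M \right)} = \frac{\sqrt{-3 + 0}}{5} = \frac{\sqrt{-3}}{5} = \frac{i \sqrt{3}}{5}$)
$f{\left(K \right)} = \frac{K}{9} - \frac{i \sqrt{3}}{45}$ ($f{\left(K \right)} = - \frac{\frac{i \sqrt{3}}{5} - K}{9} = - \frac{- K + \frac{i \sqrt{3}}{5}}{9} = \frac{K}{9} - \frac{i \sqrt{3}}{45}$)
$k{\left(8 \right)} \left(-107\right) + f{\left(-3 \right)} \left(-1\right) 5 = \left(4 + 8^{2}\right) \left(-107\right) + \left(\frac{1}{9} \left(-3\right) - \frac{i \sqrt{3}}{45}\right) \left(-1\right) 5 = \left(4 + 64\right) \left(-107\right) + \left(- \frac{1}{3} - \frac{i \sqrt{3}}{45}\right) \left(-1\right) 5 = 68 \left(-107\right) + \left(\frac{1}{3} + \frac{i \sqrt{3}}{45}\right) 5 = -7276 + \left(\frac{5}{3} + \frac{i \sqrt{3}}{9}\right) = - \frac{21823}{3} + \frac{i \sqrt{3}}{9}$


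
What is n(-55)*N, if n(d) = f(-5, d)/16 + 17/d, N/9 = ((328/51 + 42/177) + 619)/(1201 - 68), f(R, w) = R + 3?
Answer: -1078751001/500015560 ≈ -2.1574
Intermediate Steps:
f(R, w) = 3 + R
N = 5647911/1136399 (N = 9*(((328/51 + 42/177) + 619)/(1201 - 68)) = 9*(((328*(1/51) + 42*(1/177)) + 619)/1133) = 9*(((328/51 + 14/59) + 619)*(1/1133)) = 9*((20066/3009 + 619)*(1/1133)) = 9*((1882637/3009)*(1/1133)) = 9*(1882637/3409197) = 5647911/1136399 ≈ 4.9700)
n(d) = -1/8 + 17/d (n(d) = (3 - 5)/16 + 17/d = -2*1/16 + 17/d = -1/8 + 17/d)
n(-55)*N = ((1/8)*(136 - 1*(-55))/(-55))*(5647911/1136399) = ((1/8)*(-1/55)*(136 + 55))*(5647911/1136399) = ((1/8)*(-1/55)*191)*(5647911/1136399) = -191/440*5647911/1136399 = -1078751001/500015560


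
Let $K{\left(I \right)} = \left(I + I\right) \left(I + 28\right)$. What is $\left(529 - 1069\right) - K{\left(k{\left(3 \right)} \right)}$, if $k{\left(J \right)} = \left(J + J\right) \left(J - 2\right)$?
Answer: $-948$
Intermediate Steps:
$k{\left(J \right)} = 2 J \left(-2 + J\right)$
$K{\left(I \right)} = 2 I \left(28 + I\right)$
$\left(529 - 1069\right) - K{\left(k{\left(3 \right)} \right)} = \left(529 - 1069\right) - 2 \cdot 2 \cdot 3 \left(-2 + 3\right) \left(28 + 2 \cdot 3 \left(-2 + 3\right)\right) = -540 - 2 \cdot 2 \cdot 3 \cdot 1 \left(28 + 2 \cdot 3 \cdot 1\right) = -540 - 2 \cdot 6 \left(28 + 6\right) = -540 - 2 \cdot 6 \cdot 34 = -540 - 408 = -948$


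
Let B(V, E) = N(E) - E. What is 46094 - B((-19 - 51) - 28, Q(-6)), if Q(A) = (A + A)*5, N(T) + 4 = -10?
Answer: 46048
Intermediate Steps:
N(T) = -14 (N(T) = -4 - 10 = -14)
Q(A) = 10*A (Q(A) = (2*A)*5 = 10*A)
B(V, E) = -14 - E
46094 - B((-19 - 51) - 28, Q(-6)) = 46094 - (-14 - 10*(-6)) = 46094 - (-14 - 1*(-60)) = 46094 - (-14 + 60) = 46094 - 1*46 = 46094 - 46 = 46048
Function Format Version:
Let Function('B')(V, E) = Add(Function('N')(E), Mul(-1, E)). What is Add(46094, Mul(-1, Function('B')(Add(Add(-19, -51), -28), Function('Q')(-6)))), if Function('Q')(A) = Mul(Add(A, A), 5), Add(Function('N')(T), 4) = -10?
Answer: 46048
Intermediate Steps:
Function('N')(T) = -14 (Function('N')(T) = Add(-4, -10) = -14)
Function('Q')(A) = Mul(10, A) (Function('Q')(A) = Mul(Mul(2, A), 5) = Mul(10, A))
Function('B')(V, E) = Add(-14, Mul(-1, E))
Add(46094, Mul(-1, Function('B')(Add(Add(-19, -51), -28), Function('Q')(-6)))) = Add(46094, Mul(-1, Add(-14, Mul(-1, Mul(10, -6))))) = Add(46094, Mul(-1, Add(-14, Mul(-1, -60)))) = Add(46094, Mul(-1, Add(-14, 60))) = Add(46094, Mul(-1, 46)) = Add(46094, -46) = 46048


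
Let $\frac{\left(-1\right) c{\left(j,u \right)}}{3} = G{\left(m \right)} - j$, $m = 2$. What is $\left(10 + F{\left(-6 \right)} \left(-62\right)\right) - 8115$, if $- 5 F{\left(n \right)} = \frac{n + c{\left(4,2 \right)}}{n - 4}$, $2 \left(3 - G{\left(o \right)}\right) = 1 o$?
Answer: $-8105$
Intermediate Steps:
$G{\left(o \right)} = 3 - \frac{o}{2}$ ($G{\left(o \right)} = 3 - \frac{1 o}{2} = 3 - \frac{o}{2}$)
$c{\left(j,u \right)} = -6 + 3 j$ ($c{\left(j,u \right)} = - 3 \left(\left(3 - 1\right) - j\right) = - 3 \left(2 - j\right) = -6 + 3 j$)
$F{\left(n \right)} = - \frac{6 + n}{5 \left(-4 + n\right)}$ ($F{\left(n \right)} = - \frac{\left(n + \left(-6 + 3 \cdot 4\right)\right) \frac{1}{n - 4}}{5} = - \frac{\left(n + \left(-6 + 12\right)\right) \frac{1}{-4 + n}}{5} = - \frac{\left(n + 6\right) \frac{1}{-4 + n}}{5} = - \frac{\left(6 + n\right) \frac{1}{-4 + n}}{5} = - \frac{\frac{1}{-4 + n} \left(6 + n\right)}{5} = - \frac{6 + n}{5 \left(-4 + n\right)}$)
$\left(10 + F{\left(-6 \right)} \left(-62\right)\right) - 8115 = \left(10 + \frac{-6 - -6}{5 \left(-4 - 6\right)} \left(-62\right)\right) - 8115 = \left(10 + \frac{-6 + 6}{5 \left(-10\right)} \left(-62\right)\right) - 8115 = \left(10 + \frac{1}{5} \left(- \frac{1}{10}\right) 0 \left(-62\right)\right) - 8115 = \left(10 + 0 \left(-62\right)\right) - 8115 = \left(10 + 0\right) - 8115 = 10 - 8115 = -8105$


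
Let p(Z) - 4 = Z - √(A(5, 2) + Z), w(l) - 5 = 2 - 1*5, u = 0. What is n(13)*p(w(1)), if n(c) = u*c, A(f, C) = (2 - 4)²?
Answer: 0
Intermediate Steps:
w(l) = 2 (w(l) = 5 + (2 - 1*5) = 5 + (2 - 5) = 5 - 3 = 2)
A(f, C) = 4 (A(f, C) = (-2)² = 4)
n(c) = 0 (n(c) = 0*c = 0)
p(Z) = 4 + Z - √(4 + Z) (p(Z) = 4 + (Z - √(4 + Z)) = 4 + Z - √(4 + Z))
n(13)*p(w(1)) = 0*(4 + 2 - √(4 + 2)) = 0*(4 + 2 - √6) = 0*(6 - √6) = 0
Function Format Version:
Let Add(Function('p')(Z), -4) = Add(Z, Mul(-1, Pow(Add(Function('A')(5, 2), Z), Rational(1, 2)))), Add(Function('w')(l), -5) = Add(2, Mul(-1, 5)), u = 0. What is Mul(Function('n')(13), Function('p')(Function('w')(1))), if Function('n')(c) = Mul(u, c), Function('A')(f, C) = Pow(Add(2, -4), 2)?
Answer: 0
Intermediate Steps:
Function('w')(l) = 2 (Function('w')(l) = Add(5, Add(2, Mul(-1, 5))) = Add(5, Add(2, -5)) = Add(5, -3) = 2)
Function('A')(f, C) = 4 (Function('A')(f, C) = Pow(-2, 2) = 4)
Function('n')(c) = 0 (Function('n')(c) = Mul(0, c) = 0)
Function('p')(Z) = Add(4, Z, Mul(-1, Pow(Add(4, Z), Rational(1, 2)))) (Function('p')(Z) = Add(4, Add(Z, Mul(-1, Pow(Add(4, Z), Rational(1, 2))))) = Add(4, Z, Mul(-1, Pow(Add(4, Z), Rational(1, 2)))))
Mul(Function('n')(13), Function('p')(Function('w')(1))) = Mul(0, Add(4, 2, Mul(-1, Pow(Add(4, 2), Rational(1, 2))))) = Mul(0, Add(4, 2, Mul(-1, Pow(6, Rational(1, 2))))) = Mul(0, Add(6, Mul(-1, Pow(6, Rational(1, 2))))) = 0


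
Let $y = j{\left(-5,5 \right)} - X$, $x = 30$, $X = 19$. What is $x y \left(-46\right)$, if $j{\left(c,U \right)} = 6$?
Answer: $17940$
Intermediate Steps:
$y = -13$ ($y = 6 - 19 = -13$)
$x y \left(-46\right) = 30 \left(-13\right) \left(-46\right) = \left(-390\right) \left(-46\right) = 17940$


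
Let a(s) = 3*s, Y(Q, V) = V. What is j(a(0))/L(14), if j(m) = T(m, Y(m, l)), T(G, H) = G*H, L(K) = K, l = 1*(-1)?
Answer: 0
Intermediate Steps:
l = -1
j(m) = -m (j(m) = m*(-1) = -m)
j(a(0))/L(14) = -3*0/14 = -1*0*(1/14) = 0*(1/14) = 0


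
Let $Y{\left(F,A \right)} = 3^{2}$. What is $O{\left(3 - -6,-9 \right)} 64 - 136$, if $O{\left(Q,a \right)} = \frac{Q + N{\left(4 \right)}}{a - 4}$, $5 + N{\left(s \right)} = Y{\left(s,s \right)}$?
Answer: $-200$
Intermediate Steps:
$Y{\left(F,A \right)} = 9$
$N{\left(s \right)} = 4$ ($N{\left(s \right)} = -5 + 9 = 4$)
$O{\left(Q,a \right)} = \frac{4 + Q}{-4 + a}$ ($O{\left(Q,a \right)} = \frac{Q + 4}{a - 4} = \frac{4 + Q}{-4 + a}$)
$O{\left(3 - -6,-9 \right)} 64 - 136 = \frac{4 + \left(3 - -6\right)}{-4 - 9} \cdot 64 - 136 = \frac{4 + \left(3 + 6\right)}{-13} \cdot 64 - 136 = - \frac{4 + 9}{13} \cdot 64 - 136 = \left(- \frac{1}{13}\right) 13 \cdot 64 - 136 = \left(-1\right) 64 - 136 = -64 - 136 = -200$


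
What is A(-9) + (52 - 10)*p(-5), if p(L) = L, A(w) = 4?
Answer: -206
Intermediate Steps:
A(-9) + (52 - 10)*p(-5) = 4 + (52 - 10)*(-5) = 4 + 42*(-5) = 4 - 210 = -206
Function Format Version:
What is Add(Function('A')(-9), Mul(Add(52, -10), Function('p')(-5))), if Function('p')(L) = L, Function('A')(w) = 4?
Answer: -206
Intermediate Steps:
Add(Function('A')(-9), Mul(Add(52, -10), Function('p')(-5))) = Add(4, Mul(Add(52, -10), -5)) = Add(4, Mul(42, -5)) = Add(4, -210) = -206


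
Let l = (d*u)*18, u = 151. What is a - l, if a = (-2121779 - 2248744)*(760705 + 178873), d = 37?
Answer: -4106447359860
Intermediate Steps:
a = -4106447259294 (a = -4370523*939578 = -4106447259294)
l = 100566 (l = (37*151)*18 = 5587*18 = 100566)
a - l = -4106447259294 - 1*100566 = -4106447259294 - 100566 = -4106447359860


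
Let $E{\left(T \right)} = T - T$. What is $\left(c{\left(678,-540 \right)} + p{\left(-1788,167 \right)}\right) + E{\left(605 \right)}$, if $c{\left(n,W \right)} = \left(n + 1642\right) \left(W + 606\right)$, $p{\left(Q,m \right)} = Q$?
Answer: $151332$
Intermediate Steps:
$E{\left(T \right)} = 0$
$c{\left(n,W \right)} = \left(606 + W\right) \left(1642 + n\right)$ ($c{\left(n,W \right)} = \left(1642 + n\right) \left(606 + W\right) = \left(606 + W\right) \left(1642 + n\right)$)
$\left(c{\left(678,-540 \right)} + p{\left(-1788,167 \right)}\right) + E{\left(605 \right)} = \left(\left(995052 + 606 \cdot 678 + 1642 \left(-540\right) - 366120\right) - 1788\right) + 0 = \left(\left(995052 + 410868 - 886680 - 366120\right) - 1788\right) + 0 = \left(153120 - 1788\right) + 0 = 151332 + 0 = 151332$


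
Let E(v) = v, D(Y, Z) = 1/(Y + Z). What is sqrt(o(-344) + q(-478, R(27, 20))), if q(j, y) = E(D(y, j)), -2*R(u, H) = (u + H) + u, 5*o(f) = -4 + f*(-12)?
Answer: sqrt(218757065)/515 ≈ 28.719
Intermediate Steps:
o(f) = -4/5 - 12*f/5 (o(f) = (-4 + f*(-12))/5 = (-4 - 12*f)/5 = -4/5 - 12*f/5)
R(u, H) = -u - H/2 (R(u, H) = -((u + H) + u)/2 = -((H + u) + u)/2 = -(H + 2*u)/2 = -u - H/2)
q(j, y) = 1/(j + y) (q(j, y) = 1/(y + j) = 1/(j + y))
sqrt(o(-344) + q(-478, R(27, 20))) = sqrt((-4/5 - 12/5*(-344)) + 1/(-478 + (-1*27 - 1/2*20))) = sqrt((-4/5 + 4128/5) + 1/(-478 + (-27 - 10))) = sqrt(4124/5 + 1/(-478 - 37)) = sqrt(4124/5 + 1/(-515)) = sqrt(4124/5 - 1/515) = sqrt(424771/515) = sqrt(218757065)/515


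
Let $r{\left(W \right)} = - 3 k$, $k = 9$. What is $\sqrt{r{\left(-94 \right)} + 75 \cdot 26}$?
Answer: $\sqrt{1923} \approx 43.852$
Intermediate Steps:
$r{\left(W \right)} = -27$ ($r{\left(W \right)} = \left(-3\right) 9 = -27$)
$\sqrt{r{\left(-94 \right)} + 75 \cdot 26} = \sqrt{-27 + 75 \cdot 26} = \sqrt{-27 + 1950} = \sqrt{1923}$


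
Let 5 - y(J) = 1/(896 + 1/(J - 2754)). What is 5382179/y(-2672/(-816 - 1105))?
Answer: 25499864368518749/23683876393 ≈ 1.0767e+6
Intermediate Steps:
y(J) = 5 - 1/(896 + 1/(-2754 + J)) (y(J) = 5 - 1/(896 + 1/(J - 2754)) = 5 - 1/(896 + 1/(-2754 + J)))
5382179/y(-2672/(-816 - 1105)) = 5382179/(((-12335161 + 4479*(-2672/(-816 - 1105)))/(-2467583 + 896*(-2672/(-816 - 1105))))) = 5382179/(((-12335161 + 4479*(-2672/(-1921)))/(-2467583 + 896*(-2672/(-1921))))) = 5382179/(((-12335161 + 4479*(-2672*(-1/1921)))/(-2467583 + 896*(-2672*(-1/1921))))) = 5382179/(((-12335161 + 4479*(2672/1921))/(-2467583 + 896*(2672/1921)))) = 5382179/(((-12335161 + 11967888/1921)/(-2467583 + 2394112/1921))) = 5382179/((-23683876393/1921/(-4737832831/1921))) = 5382179/((-1921/4737832831*(-23683876393/1921))) = 5382179/(23683876393/4737832831) = 5382179*(4737832831/23683876393) = 25499864368518749/23683876393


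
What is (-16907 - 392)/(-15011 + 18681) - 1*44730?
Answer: -164176399/3670 ≈ -44735.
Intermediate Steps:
(-16907 - 392)/(-15011 + 18681) - 1*44730 = -17299/3670 - 44730 = -164176399/3670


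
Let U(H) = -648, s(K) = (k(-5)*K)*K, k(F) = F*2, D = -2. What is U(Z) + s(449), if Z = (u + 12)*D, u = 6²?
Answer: -2016658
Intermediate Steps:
k(F) = 2*F
s(K) = -10*K² (s(K) = ((2*(-5))*K)*K = (-10*K)*K = -10*K²)
u = 36
Z = -96 (Z = (36 + 12)*(-2) = 48*(-2) = -96)
U(Z) + s(449) = -648 - 10*449² = -648 - 10*201601 = -648 - 2016010 = -2016658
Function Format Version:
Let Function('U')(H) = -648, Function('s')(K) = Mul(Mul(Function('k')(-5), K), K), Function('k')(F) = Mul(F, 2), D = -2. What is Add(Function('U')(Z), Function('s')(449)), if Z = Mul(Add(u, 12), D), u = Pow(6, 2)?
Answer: -2016658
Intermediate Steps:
Function('k')(F) = Mul(2, F)
Function('s')(K) = Mul(-10, Pow(K, 2)) (Function('s')(K) = Mul(Mul(Mul(2, -5), K), K) = Mul(Mul(-10, K), K) = Mul(-10, Pow(K, 2)))
u = 36
Z = -96 (Z = Mul(Add(36, 12), -2) = Mul(48, -2) = -96)
Add(Function('U')(Z), Function('s')(449)) = Add(-648, Mul(-10, Pow(449, 2))) = Add(-648, Mul(-10, 201601)) = Add(-648, -2016010) = -2016658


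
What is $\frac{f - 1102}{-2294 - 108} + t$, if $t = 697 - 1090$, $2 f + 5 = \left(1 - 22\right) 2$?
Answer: $- \frac{1885721}{4804} \approx -392.53$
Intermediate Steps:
$f = - \frac{47}{2}$ ($f = - \frac{5}{2} + \frac{\left(1 - 22\right) 2}{2} = - \frac{5}{2} + \frac{\left(-21\right) 2}{2} = - \frac{5}{2} + \frac{1}{2} \left(-42\right) = - \frac{5}{2} - 21 = - \frac{47}{2} \approx -23.5$)
$t = -393$
$\frac{f - 1102}{-2294 - 108} + t = \frac{- \frac{47}{2} - 1102}{-2294 - 108} - 393 = - \frac{2251}{2 \left(-2402\right)} - 393 = \left(- \frac{2251}{2}\right) \left(- \frac{1}{2402}\right) - 393 = \frac{2251}{4804} - 393 = - \frac{1885721}{4804}$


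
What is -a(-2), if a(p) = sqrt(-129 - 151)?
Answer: -2*I*sqrt(70) ≈ -16.733*I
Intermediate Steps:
a(p) = 2*I*sqrt(70) (a(p) = sqrt(-280) = 2*I*sqrt(70))
-a(-2) = -2*I*sqrt(70)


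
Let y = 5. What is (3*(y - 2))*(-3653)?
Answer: -32877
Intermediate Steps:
(3*(y - 2))*(-3653) = (3*(5 - 2))*(-3653) = (3*3)*(-3653) = 9*(-3653) = -32877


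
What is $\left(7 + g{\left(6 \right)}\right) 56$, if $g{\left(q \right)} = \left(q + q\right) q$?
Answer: $4424$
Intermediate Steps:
$g{\left(q \right)} = 2 q^{2}$ ($g{\left(q \right)} = 2 q q = 2 q^{2}$)
$\left(7 + g{\left(6 \right)}\right) 56 = \left(7 + 2 \cdot 6^{2}\right) 56 = \left(7 + 2 \cdot 36\right) 56 = \left(7 + 72\right) 56 = 79 \cdot 56 = 4424$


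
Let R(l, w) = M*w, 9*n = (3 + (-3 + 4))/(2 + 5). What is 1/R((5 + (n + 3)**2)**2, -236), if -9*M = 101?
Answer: 9/23836 ≈ 0.00037758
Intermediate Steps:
M = -101/9 (M = -1/9*101 = -101/9 ≈ -11.222)
n = 4/63 (n = ((3 + (-3 + 4))/(2 + 5))/9 = ((3 + 1)/7)/9 = (4*(1/7))/9 = (1/9)*(4/7) = 4/63 ≈ 0.063492)
R(l, w) = -101*w/9
1/R((5 + (n + 3)**2)**2, -236) = 1/(-101/9*(-236)) = 1/(23836/9) = 9/23836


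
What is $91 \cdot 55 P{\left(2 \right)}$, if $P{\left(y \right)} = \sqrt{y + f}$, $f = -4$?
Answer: $5005 i \sqrt{2} \approx 7078.1 i$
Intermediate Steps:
$P{\left(y \right)} = \sqrt{-4 + y}$ ($P{\left(y \right)} = \sqrt{y - 4} = \sqrt{-4 + y}$)
$91 \cdot 55 P{\left(2 \right)} = 91 \cdot 55 \sqrt{-4 + 2} = 5005 \sqrt{-2} = 5005 i \sqrt{2}$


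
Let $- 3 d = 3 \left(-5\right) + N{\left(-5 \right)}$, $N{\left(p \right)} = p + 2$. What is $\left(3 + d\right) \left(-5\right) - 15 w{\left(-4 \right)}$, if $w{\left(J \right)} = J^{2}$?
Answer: $-285$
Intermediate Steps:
$N{\left(p \right)} = 2 + p$
$d = 6$ ($d = - \frac{3 \left(-5\right) + \left(2 - 5\right)}{3} = - \frac{-15 - 3}{3} = \left(- \frac{1}{3}\right) \left(-18\right) = 6$)
$\left(3 + d\right) \left(-5\right) - 15 w{\left(-4 \right)} = \left(3 + 6\right) \left(-5\right) - 15 \left(-4\right)^{2} = 9 \left(-5\right) - 240 = -45 - 240 = -285$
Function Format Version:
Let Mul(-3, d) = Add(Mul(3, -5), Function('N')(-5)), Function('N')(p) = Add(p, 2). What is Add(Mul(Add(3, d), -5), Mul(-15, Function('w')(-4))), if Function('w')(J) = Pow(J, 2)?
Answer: -285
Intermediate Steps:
Function('N')(p) = Add(2, p)
d = 6 (d = Mul(Rational(-1, 3), Add(Mul(3, -5), Add(2, -5))) = Mul(Rational(-1, 3), Add(-15, -3)) = Mul(Rational(-1, 3), -18) = 6)
Add(Mul(Add(3, d), -5), Mul(-15, Function('w')(-4))) = Add(Mul(Add(3, 6), -5), Mul(-15, Pow(-4, 2))) = Add(Mul(9, -5), Mul(-15, 16)) = Add(-45, -240) = -285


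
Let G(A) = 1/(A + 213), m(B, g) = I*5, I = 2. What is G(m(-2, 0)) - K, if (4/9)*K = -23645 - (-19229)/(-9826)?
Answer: 466336522297/8764792 ≈ 53206.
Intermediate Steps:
m(B, g) = 10 (m(B, g) = 2*5 = 10)
G(A) = 1/(213 + A)
K = -2091194991/39304 (K = 9*(-23645 - (-19229)/(-9826))/4 = 9*(-23645 - (-19229)*(-1)/9826)/4 = 9*(-23645 - 1*19229/9826)/4 = 9*(-23645 - 19229/9826)/4 = (9/4)*(-232354999/9826) = -2091194991/39304 ≈ -53206.)
G(m(-2, 0)) - K = 1/(213 + 10) - 1*(-2091194991/39304) = 1/223 + 2091194991/39304 = 466336522297/8764792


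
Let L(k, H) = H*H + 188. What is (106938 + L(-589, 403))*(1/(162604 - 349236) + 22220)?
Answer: 1117751682716865/186632 ≈ 5.9891e+9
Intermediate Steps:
L(k, H) = 188 + H² (L(k, H) = H² + 188 = 188 + H²)
(106938 + L(-589, 403))*(1/(162604 - 349236) + 22220) = (106938 + (188 + 403²))*(1/(162604 - 349236) + 22220) = (106938 + (188 + 162409))*(1/(-186632) + 22220) = (106938 + 162597)*(-1/186632 + 22220) = 269535*(4146963039/186632) = 1117751682716865/186632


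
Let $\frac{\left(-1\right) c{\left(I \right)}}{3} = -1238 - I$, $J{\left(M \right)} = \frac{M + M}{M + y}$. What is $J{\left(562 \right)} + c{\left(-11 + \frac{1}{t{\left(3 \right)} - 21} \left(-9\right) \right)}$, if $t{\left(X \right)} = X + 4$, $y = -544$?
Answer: $\frac{471917}{126} \approx 3745.4$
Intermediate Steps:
$t{\left(X \right)} = 4 + X$
$J{\left(M \right)} = \frac{2 M}{-544 + M}$ ($J{\left(M \right)} = \frac{M + M}{M - 544} = \frac{2 M}{-544 + M}$)
$c{\left(I \right)} = 3714 + 3 I$ ($c{\left(I \right)} = - 3 \left(-1238 - I\right) = 3714 + 3 I$)
$J{\left(562 \right)} + c{\left(-11 + \frac{1}{t{\left(3 \right)} - 21} \left(-9\right) \right)} = 2 \cdot 562 \frac{1}{-544 + 562} + \left(3714 + 3 \left(-11 + \frac{1}{\left(4 + 3\right) - 21} \left(-9\right)\right)\right) = 2 \cdot 562 \cdot \frac{1}{18} + \left(3714 + 3 \left(-11 + \frac{1}{7 - 21} \left(-9\right)\right)\right) = 2 \cdot 562 \cdot \frac{1}{18} + \left(3714 + 3 \left(-11 + \frac{1}{-14} \left(-9\right)\right)\right) = \frac{562}{9} + \left(3714 + 3 \left(-11 - - \frac{9}{14}\right)\right) = \frac{562}{9} + \left(3714 + 3 \left(-11 + \frac{9}{14}\right)\right) = \frac{562}{9} + \left(3714 + 3 \left(- \frac{145}{14}\right)\right) = \frac{562}{9} + \left(3714 - \frac{435}{14}\right) = \frac{562}{9} + \frac{51561}{14} = \frac{471917}{126}$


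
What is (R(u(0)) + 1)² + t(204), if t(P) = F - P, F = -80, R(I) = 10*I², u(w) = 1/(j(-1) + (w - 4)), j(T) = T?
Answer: -7051/25 ≈ -282.04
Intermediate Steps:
u(w) = 1/(-5 + w) (u(w) = 1/(-1 + (w - 4)) = 1/(-1 + (-4 + w)) = 1/(-5 + w))
t(P) = -80 - P
(R(u(0)) + 1)² + t(204) = (10*(1/(-5 + 0))² + 1)² + (-80 - 1*204) = (10*(1/(-5))² + 1)² + (-80 - 204) = (10*(-⅕)² + 1)² - 284 = (10*(1/25) + 1)² - 284 = (⅖ + 1)² - 284 = (7/5)² - 284 = 49/25 - 284 = -7051/25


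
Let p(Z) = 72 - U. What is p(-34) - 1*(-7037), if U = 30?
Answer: 7079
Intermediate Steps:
p(Z) = 42 (p(Z) = 72 - 1*30 = 72 - 30 = 42)
p(-34) - 1*(-7037) = 42 - 1*(-7037) = 42 + 7037 = 7079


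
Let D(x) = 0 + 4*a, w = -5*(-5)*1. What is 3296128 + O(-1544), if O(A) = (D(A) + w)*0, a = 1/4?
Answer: 3296128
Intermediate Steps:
a = ¼ ≈ 0.25000
w = 25 (w = 25*1 = 25)
D(x) = 1 (D(x) = 0 + 4*(¼) = 0 + 1 = 1)
O(A) = 0 (O(A) = (1 + 25)*0 = 26*0 = 0)
3296128 + O(-1544) = 3296128 + 0 = 3296128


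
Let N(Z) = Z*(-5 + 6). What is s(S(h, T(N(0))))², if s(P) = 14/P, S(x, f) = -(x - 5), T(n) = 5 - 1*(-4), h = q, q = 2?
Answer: 196/9 ≈ 21.778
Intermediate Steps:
N(Z) = Z (N(Z) = Z*1 = Z)
h = 2
T(n) = 9 (T(n) = 5 + 4 = 9)
S(x, f) = 5 - x (S(x, f) = -(-5 + x) = 5 - x)
s(S(h, T(N(0))))² = (14/(5 - 1*2))² = (14/(5 - 2))² = (14/3)² = 196/9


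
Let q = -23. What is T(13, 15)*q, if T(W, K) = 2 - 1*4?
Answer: 46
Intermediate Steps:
T(W, K) = -2 (T(W, K) = 2 - 4 = -2)
T(13, 15)*q = -2*(-23) = 46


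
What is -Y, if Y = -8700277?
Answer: 8700277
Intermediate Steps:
-Y = -1*(-8700277) = 8700277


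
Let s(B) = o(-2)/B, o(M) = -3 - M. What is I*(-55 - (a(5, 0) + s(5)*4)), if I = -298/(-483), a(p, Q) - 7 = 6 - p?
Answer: -92678/2415 ≈ -38.376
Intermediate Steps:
a(p, Q) = 13 - p (a(p, Q) = 7 + (6 - p) = 13 - p)
I = 298/483 (I = -298*(-1/483) = 298/483 ≈ 0.61698)
s(B) = -1/B (s(B) = (-3 - 1*(-2))/B = (-3 + 2)/B = -1/B)
I*(-55 - (a(5, 0) + s(5)*4)) = 298*(-55 - ((13 - 1*5) - 1/5*4))/483 = 298*(-55 - ((13 - 5) - 1*1/5*4))/483 = 298*(-55 - (8 - 1/5*4))/483 = 298*(-55 - (8 - 4/5))/483 = 298*(-55 - 1*36/5)/483 = 298*(-55 - 36/5)/483 = (298/483)*(-311/5) = -92678/2415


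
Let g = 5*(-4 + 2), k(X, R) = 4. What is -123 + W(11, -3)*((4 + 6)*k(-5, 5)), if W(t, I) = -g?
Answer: 277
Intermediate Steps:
g = -10 (g = 5*(-2) = -10)
W(t, I) = 10 (W(t, I) = -1*(-10) = 10)
-123 + W(11, -3)*((4 + 6)*k(-5, 5)) = -123 + 10*((4 + 6)*4) = -123 + 10*(10*4) = -123 + 10*40 = -123 + 400 = 277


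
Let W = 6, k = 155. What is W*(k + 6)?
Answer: 966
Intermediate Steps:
W*(k + 6) = 6*(155 + 6) = 6*161 = 966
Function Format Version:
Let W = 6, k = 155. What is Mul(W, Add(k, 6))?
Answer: 966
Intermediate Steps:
Mul(W, Add(k, 6)) = Mul(6, Add(155, 6)) = Mul(6, 161) = 966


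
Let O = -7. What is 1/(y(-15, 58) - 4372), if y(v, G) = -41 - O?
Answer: -1/4406 ≈ -0.00022696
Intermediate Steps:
y(v, G) = -34 (y(v, G) = -41 - 1*(-7) = -41 + 7 = -34)
1/(y(-15, 58) - 4372) = 1/(-34 - 4372) = 1/(-4406) = -1/4406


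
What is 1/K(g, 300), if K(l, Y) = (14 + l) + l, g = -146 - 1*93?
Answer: -1/464 ≈ -0.0021552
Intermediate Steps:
g = -239 (g = -146 - 93 = -239)
K(l, Y) = 14 + 2*l
1/K(g, 300) = 1/(14 + 2*(-239)) = 1/(14 - 478) = 1/(-464) = -1/464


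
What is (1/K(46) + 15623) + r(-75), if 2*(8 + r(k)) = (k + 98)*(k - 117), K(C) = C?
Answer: 616723/46 ≈ 13407.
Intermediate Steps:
r(k) = -8 + (-117 + k)*(98 + k)/2 (r(k) = -8 + ((k + 98)*(k - 117))/2 = -8 + ((98 + k)*(-117 + k))/2 = -8 + ((-117 + k)*(98 + k))/2 = -8 + (-117 + k)*(98 + k)/2)
(1/K(46) + 15623) + r(-75) = (1/46 + 15623) + (-5741 + (1/2)*(-75)**2 - 19/2*(-75)) = (1/46 + 15623) + (-5741 + (1/2)*5625 + 1425/2) = 718659/46 + (-5741 + 5625/2 + 1425/2) = 718659/46 - 2216 = 616723/46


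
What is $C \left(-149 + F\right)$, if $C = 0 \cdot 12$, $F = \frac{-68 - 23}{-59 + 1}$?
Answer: $0$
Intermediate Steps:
$F = \frac{91}{58}$ ($F = - \frac{91}{-58} = \left(-91\right) \left(- \frac{1}{58}\right) = \frac{91}{58} \approx 1.569$)
$C = 0$
$C \left(-149 + F\right) = 0 \left(-149 + \frac{91}{58}\right) = 0 \left(- \frac{8551}{58}\right) = 0$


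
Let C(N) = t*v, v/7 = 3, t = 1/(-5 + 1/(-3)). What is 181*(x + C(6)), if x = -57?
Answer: -176475/16 ≈ -11030.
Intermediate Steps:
t = -3/16 (t = 1/(-5 - ⅓) = 1/(-16/3) = -3/16 ≈ -0.18750)
v = 21 (v = 7*3 = 21)
C(N) = -63/16 (C(N) = -3/16*21 = -63/16)
181*(x + C(6)) = 181*(-57 - 63/16) = 181*(-975/16) = -176475/16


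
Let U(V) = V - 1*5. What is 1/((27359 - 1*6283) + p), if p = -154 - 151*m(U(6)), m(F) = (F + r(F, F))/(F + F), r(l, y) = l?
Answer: 1/20771 ≈ 4.8144e-5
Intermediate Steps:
U(V) = -5 + V (U(V) = V - 5 = -5 + V)
m(F) = 1 (m(F) = (F + F)/(F + F) = (2*F)/((2*F)) = (2*F)*(1/(2*F)) = 1)
p = -305 (p = -154 - 151*1 = -154 - 151 = -305)
1/((27359 - 1*6283) + p) = 1/((27359 - 1*6283) - 305) = 1/((27359 - 6283) - 305) = 1/(21076 - 305) = 1/20771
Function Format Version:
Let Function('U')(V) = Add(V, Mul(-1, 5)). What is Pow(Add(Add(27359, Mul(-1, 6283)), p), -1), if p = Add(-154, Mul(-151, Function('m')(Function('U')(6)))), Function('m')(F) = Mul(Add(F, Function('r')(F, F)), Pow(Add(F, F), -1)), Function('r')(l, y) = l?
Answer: Rational(1, 20771) ≈ 4.8144e-5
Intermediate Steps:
Function('U')(V) = Add(-5, V) (Function('U')(V) = Add(V, -5) = Add(-5, V))
Function('m')(F) = 1 (Function('m')(F) = Mul(Add(F, F), Pow(Add(F, F), -1)) = Mul(Mul(2, F), Pow(Mul(2, F), -1)) = Mul(Mul(2, F), Mul(Rational(1, 2), Pow(F, -1))) = 1)
p = -305 (p = Add(-154, Mul(-151, 1)) = Add(-154, -151) = -305)
Pow(Add(Add(27359, Mul(-1, 6283)), p), -1) = Pow(Add(Add(27359, Mul(-1, 6283)), -305), -1) = Pow(Add(Add(27359, -6283), -305), -1) = Pow(Add(21076, -305), -1) = Pow(20771, -1) = Rational(1, 20771)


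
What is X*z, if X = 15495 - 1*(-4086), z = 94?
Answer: 1840614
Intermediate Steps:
X = 19581 (X = 15495 + 4086 = 19581)
X*z = 19581*94 = 1840614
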